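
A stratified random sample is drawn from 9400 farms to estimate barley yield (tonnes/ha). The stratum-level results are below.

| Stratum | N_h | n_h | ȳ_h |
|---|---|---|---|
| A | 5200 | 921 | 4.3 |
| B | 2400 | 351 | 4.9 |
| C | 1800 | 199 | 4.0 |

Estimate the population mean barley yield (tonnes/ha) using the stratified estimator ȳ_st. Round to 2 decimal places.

ȳ_st ≈ 4.40

N = Σ N_h = 9400. Stratum weights W_h = N_h/N.
ȳ_st = (5200·4.3 + 2400·4.9 + 1800·4.0) / 9400 = 4.3957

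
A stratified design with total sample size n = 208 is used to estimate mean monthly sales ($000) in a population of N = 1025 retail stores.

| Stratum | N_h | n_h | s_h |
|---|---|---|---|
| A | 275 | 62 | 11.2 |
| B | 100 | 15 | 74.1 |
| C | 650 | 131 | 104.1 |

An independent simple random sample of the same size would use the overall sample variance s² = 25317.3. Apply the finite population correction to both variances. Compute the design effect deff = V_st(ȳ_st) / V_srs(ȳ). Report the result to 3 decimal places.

deff ≈ 0.305

V̂(ȳ_st) = Σ W_h² (1 − n_h/N_h) s_h²/n_h, with W_h = N_h/N and N = 1025:
  stratum A: (275/1025)²·(1 − 62/275)·11.2²/62 = 0.1128
  stratum B: (100/1025)²·(1 − 15/100)·74.1²/15 = 2.96153
  stratum C: (650/1025)²·(1 − 131/650)·104.1²/131 = 26.5621
V_st = 29.6365
V_srs = (1 − 208/1025)·25317.3/208 = 97.018
deff = V_st / V_srs = 29.6365/97.018 = 0.3055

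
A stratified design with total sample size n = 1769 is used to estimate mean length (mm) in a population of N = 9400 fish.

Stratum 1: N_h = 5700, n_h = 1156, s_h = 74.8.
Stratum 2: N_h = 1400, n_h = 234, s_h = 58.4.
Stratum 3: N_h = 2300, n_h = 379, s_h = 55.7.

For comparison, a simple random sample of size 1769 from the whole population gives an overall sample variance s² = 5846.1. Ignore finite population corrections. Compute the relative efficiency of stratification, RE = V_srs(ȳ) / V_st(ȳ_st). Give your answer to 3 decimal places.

RE ≈ 1.274

V̂(ȳ_st) = Σ W_h² s_h²/n_h, with W_h = N_h/N and N = 9400:
  stratum 1: (5700/9400)²·74.8²/1156 = 1.77967
  stratum 2: (1400/9400)²·58.4²/234 = 0.323303
  stratum 3: (2300/9400)²·55.7²/379 = 0.490085
V_st = 2.59306
V_srs = s²/n = 5846.1/1769 = 3.30475
Relative efficiency = V_srs / V_st = 3.30475/2.59306 = 1.2745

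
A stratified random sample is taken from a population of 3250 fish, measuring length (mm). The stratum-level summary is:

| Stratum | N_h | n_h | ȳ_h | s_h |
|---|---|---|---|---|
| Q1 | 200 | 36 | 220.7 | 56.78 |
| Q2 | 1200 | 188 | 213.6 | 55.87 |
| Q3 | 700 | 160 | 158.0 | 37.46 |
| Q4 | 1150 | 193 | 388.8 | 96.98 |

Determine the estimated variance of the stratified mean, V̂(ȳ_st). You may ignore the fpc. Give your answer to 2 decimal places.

V̂(ȳ_st) = Σ W_h² s_h²/n_h, with W_h = N_h/N and N = 3250:
  stratum Q1: (200/3250)²·56.78²/36 = 0.339142
  stratum Q2: (1200/3250)²·55.87²/188 = 2.26358
  stratum Q3: (700/3250)²·37.46²/160 = 0.40686
  stratum Q4: (1150/3250)²·96.98²/193 = 6.10149
V̂(ȳ_st) = 9.11107

V̂(ȳ_st) ≈ 9.11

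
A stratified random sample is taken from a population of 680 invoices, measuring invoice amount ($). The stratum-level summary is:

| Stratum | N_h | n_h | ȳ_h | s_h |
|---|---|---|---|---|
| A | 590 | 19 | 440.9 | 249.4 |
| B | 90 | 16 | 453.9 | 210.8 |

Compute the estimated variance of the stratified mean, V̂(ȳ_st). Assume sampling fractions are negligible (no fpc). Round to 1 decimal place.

V̂(ȳ_st) ≈ 2513.1

V̂(ȳ_st) = Σ W_h² s_h²/n_h, with W_h = N_h/N and N = 680:
  stratum A: (590/680)²·249.4²/19 = 2464.48
  stratum B: (90/680)²·210.8²/16 = 48.6506
V̂(ȳ_st) = 2513.13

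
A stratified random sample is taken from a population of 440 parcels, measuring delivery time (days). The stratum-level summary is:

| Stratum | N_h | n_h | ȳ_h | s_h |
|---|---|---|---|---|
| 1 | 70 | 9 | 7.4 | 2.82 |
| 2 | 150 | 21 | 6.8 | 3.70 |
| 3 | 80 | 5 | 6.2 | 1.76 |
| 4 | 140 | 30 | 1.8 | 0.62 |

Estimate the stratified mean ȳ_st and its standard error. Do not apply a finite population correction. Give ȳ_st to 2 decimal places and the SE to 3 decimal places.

ȳ_st ≈ 5.20, SE ≈ 0.346

ȳ_st = Σ W_h ȳ_h = (70·7.4 + 150·6.8 + 80·6.2 + 140·1.8)/440 = 5.19545
V̂(ȳ_st) = Σ W_h² s_h²/n_h, with W_h = N_h/N and N = 440:
  stratum 1: (70/440)²·2.82²/9 = 0.0223638
  stratum 2: (150/440)²·3.70²/21 = 0.0757637
  stratum 3: (80/440)²·1.76²/5 = 0.02048
  stratum 4: (140/440)²·0.62²/30 = 0.00129722
V̂(ȳ_st) = 0.119905
SE(ȳ_st) = √0.119905 = 0.346273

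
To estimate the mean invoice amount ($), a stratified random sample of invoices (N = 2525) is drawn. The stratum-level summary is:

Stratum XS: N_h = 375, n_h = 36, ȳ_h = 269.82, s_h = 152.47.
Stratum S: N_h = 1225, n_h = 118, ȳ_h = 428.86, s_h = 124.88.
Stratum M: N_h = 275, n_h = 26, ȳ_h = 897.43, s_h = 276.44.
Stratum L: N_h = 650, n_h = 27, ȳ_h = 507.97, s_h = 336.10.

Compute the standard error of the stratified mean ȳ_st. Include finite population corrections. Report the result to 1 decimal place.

SE(ȳ_st) ≈ 18.4

V̂(ȳ_st) = Σ W_h² (1 − n_h/N_h) s_h²/n_h, with W_h = N_h/N and N = 2525:
  stratum XS: (375/2525)²·(1 − 36/375)·152.47²/36 = 12.8758
  stratum S: (1225/2525)²·(1 − 118/1225)·124.88²/118 = 28.1103
  stratum M: (275/2525)²·(1 − 26/275)·276.44²/26 = 31.5673
  stratum L: (650/2525)²·(1 − 27/650)·336.10²/27 = 265.737
V̂(ȳ_st) = 338.29
SE(ȳ_st) = √338.29 = 18.3927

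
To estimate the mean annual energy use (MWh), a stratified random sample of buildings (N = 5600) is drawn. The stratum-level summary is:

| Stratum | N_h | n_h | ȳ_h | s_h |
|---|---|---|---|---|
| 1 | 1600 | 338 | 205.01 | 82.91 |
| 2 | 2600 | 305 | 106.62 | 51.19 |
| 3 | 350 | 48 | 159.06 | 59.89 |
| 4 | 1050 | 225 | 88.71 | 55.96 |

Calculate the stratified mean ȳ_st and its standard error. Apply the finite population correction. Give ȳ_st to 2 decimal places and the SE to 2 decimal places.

ȳ_st ≈ 134.65, SE ≈ 1.89

ȳ_st = Σ W_h ȳ_h = (1600·205.01 + 2600·106.62 + 350·159.06 + 1050·88.71)/5600 = 134.65080
V̂(ȳ_st) = Σ W_h² (1 − n_h/N_h) s_h²/n_h, with W_h = N_h/N and N = 5600:
  stratum 1: (1600/5600)²·(1 − 338/1600)·82.91²/338 = 1.30948
  stratum 2: (2600/5600)²·(1 − 305/2600)·51.19²/305 = 1.63475
  stratum 3: (350/5600)²·(1 − 48/350)·59.89²/48 = 0.251864
  stratum 4: (1050/5600)²·(1 − 225/1050)·55.96²/225 = 0.38445
V̂(ȳ_st) = 3.58055
SE(ȳ_st) = √3.58055 = 1.89223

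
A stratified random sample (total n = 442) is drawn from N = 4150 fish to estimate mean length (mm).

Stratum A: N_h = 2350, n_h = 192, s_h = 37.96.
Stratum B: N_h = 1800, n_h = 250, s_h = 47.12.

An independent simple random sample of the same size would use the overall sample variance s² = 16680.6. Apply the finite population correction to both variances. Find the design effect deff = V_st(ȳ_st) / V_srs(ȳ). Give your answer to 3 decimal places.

deff ≈ 0.108

V̂(ȳ_st) = Σ W_h² (1 − n_h/N_h) s_h²/n_h, with W_h = N_h/N and N = 4150:
  stratum A: (2350/4150)²·(1 − 192/2350)·37.96²/192 = 2.20991
  stratum B: (1800/4150)²·(1 − 250/1800)·47.12²/250 = 1.43873
V_st = 3.64864
V_srs = (1 − 442/4150)·16680.6/442 = 33.7195
deff = V_st / V_srs = 3.64864/33.7195 = 0.1082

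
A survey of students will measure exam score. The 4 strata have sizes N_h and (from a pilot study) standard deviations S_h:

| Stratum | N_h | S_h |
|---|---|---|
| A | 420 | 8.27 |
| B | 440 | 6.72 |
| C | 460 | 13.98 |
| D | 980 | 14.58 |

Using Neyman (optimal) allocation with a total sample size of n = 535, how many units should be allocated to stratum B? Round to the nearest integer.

58

Neyman allocation: n_h = n · N_h S_h / Σ N_i S_i, with n = 535.
  stratum A: N_h·S_h = 420·8.27 = 3473.40
  stratum B: N_h·S_h = 440·6.72 = 2956.80
  stratum C: N_h·S_h = 460·13.98 = 6430.80
  stratum D: N_h·S_h = 980·14.58 = 14288.40
Σ N_h S_h = 27149.40
n for stratum B = 535·2956.80/27149.40 = 58.266 → 58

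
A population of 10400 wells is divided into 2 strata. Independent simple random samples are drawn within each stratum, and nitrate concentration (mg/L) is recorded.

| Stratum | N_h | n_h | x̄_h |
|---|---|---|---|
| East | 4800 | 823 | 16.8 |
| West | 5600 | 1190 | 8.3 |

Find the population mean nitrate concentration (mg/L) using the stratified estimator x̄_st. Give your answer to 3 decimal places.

N = Σ N_h = 10400. Stratum weights W_h = N_h/N.
x̄_st = (4800·16.8 + 5600·8.3) / 10400 = 12.22308

x̄_st ≈ 12.223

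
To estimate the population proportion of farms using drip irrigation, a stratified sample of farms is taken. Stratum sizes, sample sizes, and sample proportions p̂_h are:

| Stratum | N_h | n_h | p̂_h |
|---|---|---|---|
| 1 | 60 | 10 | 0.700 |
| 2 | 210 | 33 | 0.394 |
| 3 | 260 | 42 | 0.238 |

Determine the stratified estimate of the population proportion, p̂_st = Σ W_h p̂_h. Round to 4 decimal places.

p̂_st ≈ 0.3521

N = 530; stratum weights W_h = N_h/N.
p̂_st = Σ W_h p̂_h = (60·0.700 + 210·0.394 + 260·0.238)/530 = 0.35211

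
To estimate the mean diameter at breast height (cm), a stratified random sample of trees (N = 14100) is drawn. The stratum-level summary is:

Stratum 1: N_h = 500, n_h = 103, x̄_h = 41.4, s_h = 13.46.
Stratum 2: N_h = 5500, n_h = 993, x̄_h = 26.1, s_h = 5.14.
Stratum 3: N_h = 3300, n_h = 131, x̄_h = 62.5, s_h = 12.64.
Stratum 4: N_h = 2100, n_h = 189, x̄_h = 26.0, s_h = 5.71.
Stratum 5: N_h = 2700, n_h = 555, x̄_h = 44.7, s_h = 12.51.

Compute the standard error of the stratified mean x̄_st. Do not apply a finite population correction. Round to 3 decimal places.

V̂(x̄_st) = Σ W_h² s_h²/n_h, with W_h = N_h/N and N = 14100:
  stratum 1: (500/14100)²·13.46²/103 = 0.00221184
  stratum 2: (5500/14100)²·5.14²/993 = 0.00404822
  stratum 3: (3300/14100)²·12.64²/131 = 0.0668055
  stratum 4: (2100/14100)²·5.71²/189 = 0.00382658
  stratum 5: (2700/14100)²·12.51²/555 = 0.0103398
V̂(x̄_st) = 0.087232
SE(x̄_st) = √0.087232 = 0.295351

SE(x̄_st) ≈ 0.295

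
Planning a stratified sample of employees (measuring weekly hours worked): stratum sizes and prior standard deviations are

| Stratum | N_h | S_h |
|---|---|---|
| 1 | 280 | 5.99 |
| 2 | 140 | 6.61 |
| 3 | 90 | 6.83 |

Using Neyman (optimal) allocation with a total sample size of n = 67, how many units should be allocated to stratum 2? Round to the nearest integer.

19

Neyman allocation: n_h = n · N_h S_h / Σ N_i S_i, with n = 67.
  stratum 1: N_h·S_h = 280·5.99 = 1677.20
  stratum 2: N_h·S_h = 140·6.61 = 925.40
  stratum 3: N_h·S_h = 90·6.83 = 614.70
Σ N_h S_h = 3217.30
n for stratum 2 = 67·925.40/3217.30 = 19.271 → 19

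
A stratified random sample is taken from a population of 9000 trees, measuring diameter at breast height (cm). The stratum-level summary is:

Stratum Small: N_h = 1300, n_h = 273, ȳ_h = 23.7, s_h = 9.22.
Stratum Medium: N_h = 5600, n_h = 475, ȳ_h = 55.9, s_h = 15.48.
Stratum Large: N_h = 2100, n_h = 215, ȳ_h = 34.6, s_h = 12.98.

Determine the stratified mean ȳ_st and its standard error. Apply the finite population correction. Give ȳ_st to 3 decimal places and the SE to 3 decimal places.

ȳ_st = Σ W_h ȳ_h = (1300·23.7 + 5600·55.9 + 2100·34.6)/9000 = 46.27889
V̂(ȳ_st) = Σ W_h² (1 − n_h/N_h) s_h²/n_h, with W_h = N_h/N and N = 9000:
  stratum Small: (1300/9000)²·(1 − 273/1300)·9.22²/273 = 0.00513249
  stratum Medium: (5600/9000)²·(1 − 475/5600)·15.48²/475 = 0.17875
  stratum Large: (2100/9000)²·(1 − 215/2100)·12.98²/215 = 0.0382963
V̂(ȳ_st) = 0.222178
SE(ȳ_st) = √0.222178 = 0.471358

ȳ_st ≈ 46.279, SE ≈ 0.471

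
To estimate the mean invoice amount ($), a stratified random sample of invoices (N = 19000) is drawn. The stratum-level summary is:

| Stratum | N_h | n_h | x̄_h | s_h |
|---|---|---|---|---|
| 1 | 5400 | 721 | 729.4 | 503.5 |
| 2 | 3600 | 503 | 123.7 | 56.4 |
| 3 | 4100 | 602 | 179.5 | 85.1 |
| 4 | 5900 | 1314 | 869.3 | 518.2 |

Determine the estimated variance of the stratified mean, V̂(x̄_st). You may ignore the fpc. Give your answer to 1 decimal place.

V̂(x̄_st) = Σ W_h² s_h²/n_h, with W_h = N_h/N and N = 19000:
  stratum 1: (5400/19000)²·503.5²/721 = 28.4017
  stratum 2: (3600/19000)²·56.4²/503 = 0.227032
  stratum 3: (4100/19000)²·85.1²/602 = 0.560174
  stratum 4: (5900/19000)²·518.2²/1314 = 19.7059
V̂(x̄_st) = 48.8948

V̂(x̄_st) ≈ 48.9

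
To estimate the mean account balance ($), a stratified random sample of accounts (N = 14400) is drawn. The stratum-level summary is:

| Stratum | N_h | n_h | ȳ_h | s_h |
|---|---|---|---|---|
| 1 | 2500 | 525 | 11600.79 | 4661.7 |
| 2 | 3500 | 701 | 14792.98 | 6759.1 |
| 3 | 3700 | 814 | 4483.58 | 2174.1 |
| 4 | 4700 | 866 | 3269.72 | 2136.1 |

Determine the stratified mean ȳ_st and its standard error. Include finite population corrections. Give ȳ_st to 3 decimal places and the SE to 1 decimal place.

ȳ_st ≈ 7828.773, SE ≈ 69.4

ȳ_st = Σ W_h ȳ_h = (2500·11600.79 + 3500·14792.98 + 3700·4483.58 + 4700·3269.72)/14400 = 7828.77326
V̂(ȳ_st) = Σ W_h² (1 − n_h/N_h) s_h²/n_h, with W_h = N_h/N and N = 14400:
  stratum 1: (2500/14400)²·(1 − 525/2500)·4661.7²/525 = 985.624
  stratum 2: (3500/14400)²·(1 − 701/3500)·6759.1²/701 = 3078.97
  stratum 3: (3700/14400)²·(1 − 814/3700)·2174.1²/814 = 299.025
  stratum 4: (4700/14400)²·(1 − 866/4700)·2136.1²/866 = 457.878
V̂(ȳ_st) = 4821.5
SE(ȳ_st) = √4821.5 = 69.437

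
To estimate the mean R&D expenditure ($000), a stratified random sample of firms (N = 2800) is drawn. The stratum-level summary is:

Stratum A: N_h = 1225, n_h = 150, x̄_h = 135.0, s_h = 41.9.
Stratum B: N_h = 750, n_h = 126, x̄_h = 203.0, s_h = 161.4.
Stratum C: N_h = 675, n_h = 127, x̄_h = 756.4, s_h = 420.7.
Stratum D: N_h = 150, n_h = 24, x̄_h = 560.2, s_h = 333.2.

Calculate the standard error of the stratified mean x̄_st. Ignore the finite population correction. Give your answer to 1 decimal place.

SE(x̄_st) ≈ 10.6

V̂(x̄_st) = Σ W_h² s_h²/n_h, with W_h = N_h/N and N = 2800:
  stratum A: (1225/2800)²·41.9²/150 = 2.24023
  stratum B: (750/2800)²·161.4²/126 = 14.8335
  stratum C: (675/2800)²·420.7²/127 = 80.9903
  stratum D: (150/2800)²·333.2²/24 = 13.2759
V̂(x̄_st) = 111.34
SE(x̄_st) = √111.34 = 10.5518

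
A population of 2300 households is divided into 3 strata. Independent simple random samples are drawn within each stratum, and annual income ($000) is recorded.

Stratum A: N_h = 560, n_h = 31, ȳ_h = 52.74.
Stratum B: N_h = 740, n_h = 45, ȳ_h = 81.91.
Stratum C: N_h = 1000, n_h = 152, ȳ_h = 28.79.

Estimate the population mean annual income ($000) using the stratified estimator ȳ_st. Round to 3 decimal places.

ȳ_st ≈ 51.712

N = Σ N_h = 2300. Stratum weights W_h = N_h/N.
ȳ_st = (560·52.74 + 740·81.91 + 1000·28.79) / 2300 = 51.71209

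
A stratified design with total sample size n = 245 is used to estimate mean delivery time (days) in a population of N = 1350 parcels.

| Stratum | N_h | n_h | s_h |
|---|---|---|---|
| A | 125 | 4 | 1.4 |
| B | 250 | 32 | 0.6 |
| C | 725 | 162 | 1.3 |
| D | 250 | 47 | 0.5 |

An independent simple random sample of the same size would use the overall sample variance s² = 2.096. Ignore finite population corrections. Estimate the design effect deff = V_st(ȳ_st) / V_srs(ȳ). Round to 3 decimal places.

V̂(ȳ_st) = Σ W_h² s_h²/n_h, with W_h = N_h/N and N = 1350:
  stratum A: (125/1350)²·1.4²/4 = 0.00420096
  stratum B: (250/1350)²·0.6²/32 = 0.000385802
  stratum C: (725/1350)²·1.3²/162 = 0.00300871
  stratum D: (250/1350)²·0.5²/47 = 0.000182413
V_st = 0.00777788
V_srs = s²/n = 2.096/245 = 0.0085551
deff = V_st / V_srs = 0.00777788/0.0085551 = 0.9092

deff ≈ 0.909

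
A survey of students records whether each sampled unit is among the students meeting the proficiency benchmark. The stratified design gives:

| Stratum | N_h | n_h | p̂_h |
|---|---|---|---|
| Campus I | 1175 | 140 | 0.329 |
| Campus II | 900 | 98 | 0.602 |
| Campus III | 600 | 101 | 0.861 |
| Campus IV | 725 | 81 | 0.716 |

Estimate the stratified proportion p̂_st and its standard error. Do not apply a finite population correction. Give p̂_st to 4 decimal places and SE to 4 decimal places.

p̂_st ≈ 0.5777, SE ≈ 0.0227

N = 3400; stratum weights W_h = N_h/N.
p̂_st = Σ W_h p̂_h = (1175·0.329 + 900·0.602 + 600·0.861 + 725·0.716)/3400 = 0.57767
V̂(p̂_st) = Σ W_h² p̂_h(1−p̂_h)/(n_h−1):
  stratum Campus I: (1175/3400)²·0.329·0.671/139 = 0.00018968
  stratum Campus II: (900/3400)²·0.602·0.398/97 = 0.000173075
  stratum Campus III: (600/3400)²·0.861·0.139/100 = 3.72703e-05
  stratum Campus IV: (725/3400)²·0.716·0.284/80 = 0.000115574
V̂(p̂_st) = 0.000515599; SE = √V̂ = 0.0227068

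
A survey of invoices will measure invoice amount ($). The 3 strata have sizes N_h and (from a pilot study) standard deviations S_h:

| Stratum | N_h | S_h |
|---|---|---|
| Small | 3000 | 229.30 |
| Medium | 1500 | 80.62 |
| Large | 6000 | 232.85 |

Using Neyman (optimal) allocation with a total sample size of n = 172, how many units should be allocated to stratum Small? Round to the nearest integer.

Neyman allocation: n_h = n · N_h S_h / Σ N_i S_i, with n = 172.
  stratum Small: N_h·S_h = 3000·229.30 = 687900.00
  stratum Medium: N_h·S_h = 1500·80.62 = 120930.00
  stratum Large: N_h·S_h = 6000·232.85 = 1397100.00
Σ N_h S_h = 2205930.00
n for stratum Small = 172·687900.00/2205930.00 = 53.637 → 54

54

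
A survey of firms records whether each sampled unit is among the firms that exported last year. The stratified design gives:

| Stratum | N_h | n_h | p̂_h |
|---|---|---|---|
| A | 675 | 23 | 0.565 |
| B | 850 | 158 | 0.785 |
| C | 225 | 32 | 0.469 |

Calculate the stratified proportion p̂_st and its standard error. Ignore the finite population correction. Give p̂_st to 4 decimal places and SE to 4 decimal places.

p̂_st ≈ 0.6595, SE ≈ 0.0453

N = 1750; stratum weights W_h = N_h/N.
p̂_st = Σ W_h p̂_h = (675·0.565 + 850·0.785 + 225·0.469)/1750 = 0.65951
V̂(p̂_st) = Σ W_h² p̂_h(1−p̂_h)/(n_h−1):
  stratum A: (675/1750)²·0.565·0.435/22 = 0.00166206
  stratum B: (850/1750)²·0.785·0.215/157 = 0.000253612
  stratum C: (225/1750)²·0.469·0.531/31 = 0.000132799
V̂(p̂_st) = 0.00204847; SE = √V̂ = 0.04526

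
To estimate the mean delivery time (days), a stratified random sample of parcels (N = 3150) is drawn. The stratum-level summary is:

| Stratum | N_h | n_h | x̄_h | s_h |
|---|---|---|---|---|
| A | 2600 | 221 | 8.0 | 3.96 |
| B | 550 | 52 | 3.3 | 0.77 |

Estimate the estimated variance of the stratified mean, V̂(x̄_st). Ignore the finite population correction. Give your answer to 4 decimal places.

V̂(x̄_st) = Σ W_h² s_h²/n_h, with W_h = N_h/N and N = 3150:
  stratum A: (2600/3150)²·3.96²/221 = 0.0483419
  stratum B: (550/3150)²·0.77²/52 = 0.000347602
V̂(x̄_st) = 0.0486895

V̂(x̄_st) ≈ 0.0487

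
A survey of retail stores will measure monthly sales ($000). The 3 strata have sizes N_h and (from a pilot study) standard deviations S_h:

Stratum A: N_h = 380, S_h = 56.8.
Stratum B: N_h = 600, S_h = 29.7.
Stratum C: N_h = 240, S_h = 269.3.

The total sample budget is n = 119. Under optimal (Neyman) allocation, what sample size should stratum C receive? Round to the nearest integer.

Neyman allocation: n_h = n · N_h S_h / Σ N_i S_i, with n = 119.
  stratum A: N_h·S_h = 380·56.8 = 21584.00
  stratum B: N_h·S_h = 600·29.7 = 17820.00
  stratum C: N_h·S_h = 240·269.3 = 64632.00
Σ N_h S_h = 104036.00
n for stratum C = 119·64632.00/104036.00 = 73.928 → 74

74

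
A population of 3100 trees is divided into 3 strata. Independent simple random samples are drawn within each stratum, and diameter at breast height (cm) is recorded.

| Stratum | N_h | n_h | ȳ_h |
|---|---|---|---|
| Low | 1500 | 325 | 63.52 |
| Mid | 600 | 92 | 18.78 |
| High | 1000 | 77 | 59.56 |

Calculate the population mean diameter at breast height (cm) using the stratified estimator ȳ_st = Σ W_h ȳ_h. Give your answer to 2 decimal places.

N = Σ N_h = 3100. Stratum weights W_h = N_h/N.
ȳ_st = (1500·63.52 + 600·18.78 + 1000·59.56) / 3100 = 53.5832

ȳ_st ≈ 53.58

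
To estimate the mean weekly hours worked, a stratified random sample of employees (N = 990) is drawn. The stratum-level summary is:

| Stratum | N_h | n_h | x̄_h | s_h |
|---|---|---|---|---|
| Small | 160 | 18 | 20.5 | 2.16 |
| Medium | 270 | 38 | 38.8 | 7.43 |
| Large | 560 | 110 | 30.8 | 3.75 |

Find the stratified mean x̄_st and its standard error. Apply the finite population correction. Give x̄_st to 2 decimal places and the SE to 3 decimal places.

x̄_st ≈ 31.32, SE ≈ 0.363

x̄_st = Σ W_h x̄_h = (160·20.5 + 270·38.8 + 560·30.8)/990 = 31.31717
V̂(x̄_st) = Σ W_h² (1 − n_h/N_h) s_h²/n_h, with W_h = N_h/N and N = 990:
  stratum Small: (160/990)²·(1 − 18/160)·2.16²/18 = 0.0060086
  stratum Medium: (270/990)²·(1 − 38/270)·7.43²/38 = 0.0928486
  stratum Large: (560/990)²·(1 − 110/560)·3.75²/110 = 0.03287
V̂(x̄_st) = 0.131727
SE(x̄_st) = √0.131727 = 0.362942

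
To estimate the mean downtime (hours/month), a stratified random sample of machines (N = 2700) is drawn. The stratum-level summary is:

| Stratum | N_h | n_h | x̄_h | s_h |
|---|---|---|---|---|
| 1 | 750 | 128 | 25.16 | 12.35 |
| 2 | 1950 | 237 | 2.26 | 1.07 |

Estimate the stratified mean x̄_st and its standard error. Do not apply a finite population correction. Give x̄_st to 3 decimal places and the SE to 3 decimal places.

x̄_st = Σ W_h x̄_h = (750·25.16 + 1950·2.26)/2700 = 8.62111
V̂(x̄_st) = Σ W_h² s_h²/n_h, with W_h = N_h/N and N = 2700:
  stratum 1: (750/2700)²·12.35²/128 = 0.0919431
  stratum 2: (1950/2700)²·1.07²/237 = 0.00251977
V̂(x̄_st) = 0.0944628
SE(x̄_st) = √0.0944628 = 0.307348

x̄_st ≈ 8.621, SE ≈ 0.307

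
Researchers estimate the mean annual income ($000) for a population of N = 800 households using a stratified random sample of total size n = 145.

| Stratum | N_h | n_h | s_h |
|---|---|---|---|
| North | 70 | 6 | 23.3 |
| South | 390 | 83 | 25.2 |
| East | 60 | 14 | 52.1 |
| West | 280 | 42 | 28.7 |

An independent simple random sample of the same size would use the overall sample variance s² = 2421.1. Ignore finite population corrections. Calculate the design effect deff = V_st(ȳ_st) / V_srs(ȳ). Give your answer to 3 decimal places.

V̂(ȳ_st) = Σ W_h² s_h²/n_h, with W_h = N_h/N and N = 800:
  stratum North: (70/800)²·23.3²/6 = 0.69275
  stratum South: (390/800)²·25.2²/83 = 1.81833
  stratum East: (60/800)²·52.1²/14 = 1.09061
  stratum West: (280/800)²·28.7²/42 = 2.40243
V_st = 6.00412
V_srs = s²/n = 2421.1/145 = 16.6972
deff = V_st / V_srs = 6.00412/16.6972 = 0.3596

deff ≈ 0.360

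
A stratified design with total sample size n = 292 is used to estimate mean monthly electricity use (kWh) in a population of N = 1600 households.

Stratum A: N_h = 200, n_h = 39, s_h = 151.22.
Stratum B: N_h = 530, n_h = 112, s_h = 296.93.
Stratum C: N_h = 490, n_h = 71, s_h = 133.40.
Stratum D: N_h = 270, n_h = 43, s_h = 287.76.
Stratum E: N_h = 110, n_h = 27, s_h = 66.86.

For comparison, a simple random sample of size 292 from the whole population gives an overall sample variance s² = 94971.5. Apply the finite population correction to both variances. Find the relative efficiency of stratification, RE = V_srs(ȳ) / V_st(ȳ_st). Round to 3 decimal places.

V̂(ȳ_st) = Σ W_h² (1 − n_h/N_h) s_h²/n_h, with W_h = N_h/N and N = 1600:
  stratum A: (200/1600)²·(1 − 39/200)·151.22²/39 = 7.37513
  stratum B: (530/1600)²·(1 − 112/530)·296.93²/112 = 68.1243
  stratum C: (490/1600)²·(1 − 71/490)·133.40²/71 = 20.1013
  stratum D: (270/1600)²·(1 − 43/270)·287.76²/43 = 46.1044
  stratum E: (110/1600)²·(1 − 27/110)·66.86²/27 = 0.590473
V_st = 142.296
V_srs = (1 − 292/1600)·94971.5/292 = 265.888
Relative efficiency = V_srs / V_st = 265.888/142.296 = 1.8686

RE ≈ 1.869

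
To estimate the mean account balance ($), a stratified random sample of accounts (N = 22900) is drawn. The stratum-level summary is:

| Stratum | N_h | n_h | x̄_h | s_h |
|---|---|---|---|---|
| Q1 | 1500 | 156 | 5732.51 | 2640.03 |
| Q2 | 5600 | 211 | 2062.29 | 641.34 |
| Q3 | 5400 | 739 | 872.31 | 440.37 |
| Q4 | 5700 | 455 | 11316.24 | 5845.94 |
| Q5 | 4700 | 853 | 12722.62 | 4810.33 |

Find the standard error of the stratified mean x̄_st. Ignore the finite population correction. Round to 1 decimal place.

V̂(x̄_st) = Σ W_h² s_h²/n_h, with W_h = N_h/N and N = 22900:
  stratum Q1: (1500/22900)²·2640.03²/156 = 191.692
  stratum Q2: (5600/22900)²·641.34²/211 = 116.573
  stratum Q3: (5400/22900)²·440.37²/739 = 14.5918
  stratum Q4: (5700/22900)²·5845.94²/455 = 4653.46
  stratum Q5: (4700/22900)²·4810.33²/853 = 1142.68
V̂(x̄_st) = 6119
SE(x̄_st) = √6119 = 78.224

SE(x̄_st) ≈ 78.2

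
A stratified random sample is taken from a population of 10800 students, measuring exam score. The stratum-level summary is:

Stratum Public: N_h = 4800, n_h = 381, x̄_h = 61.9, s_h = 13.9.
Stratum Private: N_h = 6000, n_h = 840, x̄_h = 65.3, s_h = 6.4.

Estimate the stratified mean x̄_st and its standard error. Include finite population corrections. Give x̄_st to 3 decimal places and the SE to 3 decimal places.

x̄_st ≈ 63.789, SE ≈ 0.324

x̄_st = Σ W_h x̄_h = (4800·61.9 + 6000·65.3)/10800 = 63.78889
V̂(x̄_st) = Σ W_h² (1 − n_h/N_h) s_h²/n_h, with W_h = N_h/N and N = 10800:
  stratum Public: (4800/10800)²·(1 − 381/4800)·13.9²/381 = 0.0922194
  stratum Private: (6000/10800)²·(1 − 840/6000)·6.4²/840 = 0.012943
V̂(x̄_st) = 0.105162
SE(x̄_st) = √0.105162 = 0.324288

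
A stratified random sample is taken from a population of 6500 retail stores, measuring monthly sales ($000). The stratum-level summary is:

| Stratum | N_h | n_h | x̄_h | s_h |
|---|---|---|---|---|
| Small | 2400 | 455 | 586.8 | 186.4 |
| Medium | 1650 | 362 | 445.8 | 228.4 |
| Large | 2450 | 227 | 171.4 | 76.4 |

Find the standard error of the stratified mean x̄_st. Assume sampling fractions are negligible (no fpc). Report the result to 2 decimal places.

V̂(x̄_st) = Σ W_h² s_h²/n_h, with W_h = N_h/N and N = 6500:
  stratum Small: (2400/6500)²·186.4²/455 = 10.4106
  stratum Medium: (1650/6500)²·228.4²/362 = 9.28592
  stratum Large: (2450/6500)²·76.4²/227 = 3.65314
V̂(x̄_st) = 23.3497
SE(x̄_st) = √23.3497 = 4.83215

SE(x̄_st) ≈ 4.83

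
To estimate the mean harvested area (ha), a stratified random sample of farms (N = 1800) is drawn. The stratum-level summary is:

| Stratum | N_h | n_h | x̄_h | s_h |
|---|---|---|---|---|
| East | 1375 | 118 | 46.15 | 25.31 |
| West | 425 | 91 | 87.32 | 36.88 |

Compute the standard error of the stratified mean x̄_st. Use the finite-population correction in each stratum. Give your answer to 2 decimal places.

SE(x̄_st) ≈ 1.88

V̂(x̄_st) = Σ W_h² (1 − n_h/N_h) s_h²/n_h, with W_h = N_h/N and N = 1800:
  stratum East: (1375/1800)²·(1 − 118/1375)·25.31²/118 = 2.89598
  stratum West: (425/1800)²·(1 − 91/425)·36.88²/91 = 0.654833
V̂(x̄_st) = 3.55081
SE(x̄_st) = √3.55081 = 1.88436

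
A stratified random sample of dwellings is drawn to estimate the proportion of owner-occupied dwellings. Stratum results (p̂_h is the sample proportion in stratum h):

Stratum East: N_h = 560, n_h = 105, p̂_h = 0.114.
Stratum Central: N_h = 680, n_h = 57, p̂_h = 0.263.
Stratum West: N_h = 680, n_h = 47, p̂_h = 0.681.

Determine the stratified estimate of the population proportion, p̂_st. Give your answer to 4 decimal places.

N = 1920; stratum weights W_h = N_h/N.
p̂_st = Σ W_h p̂_h = (560·0.114 + 680·0.263 + 680·0.681)/1920 = 0.36758

p̂_st ≈ 0.3676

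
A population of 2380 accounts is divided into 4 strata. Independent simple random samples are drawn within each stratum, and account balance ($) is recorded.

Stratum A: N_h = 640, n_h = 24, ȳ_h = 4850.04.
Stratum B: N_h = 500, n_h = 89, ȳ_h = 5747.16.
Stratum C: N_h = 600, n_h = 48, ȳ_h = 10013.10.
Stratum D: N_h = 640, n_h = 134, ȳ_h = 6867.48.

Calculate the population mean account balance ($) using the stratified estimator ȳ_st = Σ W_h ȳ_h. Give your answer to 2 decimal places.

N = Σ N_h = 2380. Stratum weights W_h = N_h/N.
ȳ_st = (640·4850.04 + 500·5747.16 + 600·10013.10 + 640·6867.48) / 2380 = 6882.6272

ȳ_st ≈ 6882.63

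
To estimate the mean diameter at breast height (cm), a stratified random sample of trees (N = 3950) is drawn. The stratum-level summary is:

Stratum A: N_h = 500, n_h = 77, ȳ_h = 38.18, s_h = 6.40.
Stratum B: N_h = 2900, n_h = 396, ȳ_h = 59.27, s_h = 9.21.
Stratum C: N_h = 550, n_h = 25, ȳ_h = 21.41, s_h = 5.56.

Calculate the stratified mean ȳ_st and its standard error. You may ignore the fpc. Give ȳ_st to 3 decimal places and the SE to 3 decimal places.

ȳ_st ≈ 51.329, SE ≈ 0.385

ȳ_st = Σ W_h ȳ_h = (500·38.18 + 2900·59.27 + 550·21.41)/3950 = 51.32873
V̂(ȳ_st) = Σ W_h² s_h²/n_h, with W_h = N_h/N and N = 3950:
  stratum A: (500/3950)²·6.40²/77 = 0.00852344
  stratum B: (2900/3950)²·9.21²/396 = 0.115458
  stratum C: (550/3950)²·5.56²/25 = 0.023974
V̂(ȳ_st) = 0.147956
SE(ȳ_st) = √0.147956 = 0.38465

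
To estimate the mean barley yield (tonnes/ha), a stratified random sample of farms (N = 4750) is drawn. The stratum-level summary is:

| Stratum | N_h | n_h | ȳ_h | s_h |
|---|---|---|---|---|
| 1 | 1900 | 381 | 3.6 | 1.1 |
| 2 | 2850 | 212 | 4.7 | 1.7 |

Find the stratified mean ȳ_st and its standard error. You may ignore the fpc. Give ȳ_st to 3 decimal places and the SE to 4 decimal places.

ȳ_st = Σ W_h ȳ_h = (1900·3.6 + 2850·4.7)/4750 = 4.26000
V̂(ȳ_st) = Σ W_h² s_h²/n_h, with W_h = N_h/N and N = 4750:
  stratum 1: (1900/4750)²·1.1²/381 = 0.000508136
  stratum 2: (2850/4750)²·1.7²/212 = 0.00490755
V̂(ȳ_st) = 0.00541568
SE(ȳ_st) = √0.00541568 = 0.0735913

ȳ_st ≈ 4.260, SE ≈ 0.0736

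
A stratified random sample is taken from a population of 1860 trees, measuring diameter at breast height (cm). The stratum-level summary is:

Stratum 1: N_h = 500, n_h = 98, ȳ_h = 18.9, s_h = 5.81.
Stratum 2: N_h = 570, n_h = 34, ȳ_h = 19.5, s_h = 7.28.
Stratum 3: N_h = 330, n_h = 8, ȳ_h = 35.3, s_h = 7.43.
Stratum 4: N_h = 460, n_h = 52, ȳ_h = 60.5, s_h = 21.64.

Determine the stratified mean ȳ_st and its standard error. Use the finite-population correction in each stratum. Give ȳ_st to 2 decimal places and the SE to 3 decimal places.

ȳ_st ≈ 32.28, SE ≈ 0.926

ȳ_st = Σ W_h ȳ_h = (500·18.9 + 570·19.5 + 330·35.3 + 460·60.5)/1860 = 32.28172
V̂(ȳ_st) = Σ W_h² (1 − n_h/N_h) s_h²/n_h, with W_h = N_h/N and N = 1860:
  stratum 1: (500/1860)²·(1 − 98/500)·5.81²/98 = 0.0200123
  stratum 2: (570/1860)²·(1 − 34/570)·7.28²/34 = 0.137657
  stratum 3: (330/1860)²·(1 − 8/330)·7.43²/8 = 0.211949
  stratum 4: (460/1860)²·(1 − 52/460)·21.64²/52 = 0.488544
V̂(ȳ_st) = 0.858162
SE(ȳ_st) = √0.858162 = 0.92637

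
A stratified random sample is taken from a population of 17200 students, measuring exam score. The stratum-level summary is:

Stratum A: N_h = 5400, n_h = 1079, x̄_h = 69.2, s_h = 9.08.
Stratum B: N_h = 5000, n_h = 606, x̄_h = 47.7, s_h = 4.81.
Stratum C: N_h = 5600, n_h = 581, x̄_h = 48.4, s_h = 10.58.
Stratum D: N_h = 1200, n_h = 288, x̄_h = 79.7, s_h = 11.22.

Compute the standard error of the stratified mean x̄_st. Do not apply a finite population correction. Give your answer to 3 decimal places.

SE(x̄_st) ≈ 0.183

V̂(x̄_st) = Σ W_h² s_h²/n_h, with W_h = N_h/N and N = 17200:
  stratum A: (5400/17200)²·9.08²/1079 = 0.00753149
  stratum B: (5000/17200)²·4.81²/606 = 0.00322627
  stratum C: (5600/17200)²·10.58²/581 = 0.0204228
  stratum D: (1200/17200)²·11.22²/288 = 0.00212764
V̂(x̄_st) = 0.0333082
SE(x̄_st) = √0.0333082 = 0.182505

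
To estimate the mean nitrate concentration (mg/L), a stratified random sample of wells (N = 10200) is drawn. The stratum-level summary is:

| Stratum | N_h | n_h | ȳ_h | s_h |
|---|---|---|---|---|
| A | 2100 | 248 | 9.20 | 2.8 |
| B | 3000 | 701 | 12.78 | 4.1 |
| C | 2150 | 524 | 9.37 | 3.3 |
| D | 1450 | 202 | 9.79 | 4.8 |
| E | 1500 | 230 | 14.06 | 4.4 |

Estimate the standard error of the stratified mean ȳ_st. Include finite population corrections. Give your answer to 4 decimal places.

SE(ȳ_st) ≈ 0.0836

V̂(ȳ_st) = Σ W_h² (1 − n_h/N_h) s_h²/n_h, with W_h = N_h/N and N = 10200:
  stratum A: (2100/10200)²·(1 − 248/2100)·2.8²/248 = 0.00118175
  stratum B: (3000/10200)²·(1 − 701/3000)·4.1²/701 = 0.00158968
  stratum C: (2150/10200)²·(1 − 524/2150)·3.3²/524 = 0.000698321
  stratum D: (1450/10200)²·(1 − 202/1450)·4.8²/202 = 0.00198387
  stratum E: (1500/10200)²·(1 − 230/1500)·4.4²/230 = 0.00154125
V̂(ȳ_st) = 0.00699486
SE(ȳ_st) = √0.00699486 = 0.0836353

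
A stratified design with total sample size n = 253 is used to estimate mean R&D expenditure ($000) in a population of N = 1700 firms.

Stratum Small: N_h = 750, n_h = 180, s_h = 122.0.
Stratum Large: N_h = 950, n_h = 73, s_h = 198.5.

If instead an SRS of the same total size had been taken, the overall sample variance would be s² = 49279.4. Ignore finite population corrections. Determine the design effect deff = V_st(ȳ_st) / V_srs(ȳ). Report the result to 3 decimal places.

deff ≈ 0.948

V̂(ȳ_st) = Σ W_h² s_h²/n_h, with W_h = N_h/N and N = 1700:
  stratum Small: (750/1700)²·122.0²/180 = 16.0943
  stratum Large: (950/1700)²·198.5²/73 = 168.557
V_st = 184.652
V_srs = s²/n = 49279.4/253 = 194.78
deff = V_st / V_srs = 184.652/194.78 = 0.9480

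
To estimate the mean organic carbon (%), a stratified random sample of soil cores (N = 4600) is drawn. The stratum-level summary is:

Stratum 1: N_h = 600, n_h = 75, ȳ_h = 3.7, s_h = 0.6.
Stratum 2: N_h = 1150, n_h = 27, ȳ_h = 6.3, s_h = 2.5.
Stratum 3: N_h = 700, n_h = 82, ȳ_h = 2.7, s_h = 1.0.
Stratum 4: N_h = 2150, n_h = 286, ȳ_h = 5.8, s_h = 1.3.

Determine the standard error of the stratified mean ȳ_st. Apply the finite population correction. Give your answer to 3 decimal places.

V̂(ȳ_st) = Σ W_h² (1 − n_h/N_h) s_h²/n_h, with W_h = N_h/N and N = 4600:
  stratum 1: (600/4600)²·(1 − 75/600)·0.6²/75 = 7.14556e-05
  stratum 2: (1150/4600)²·(1 − 27/1150)·2.5²/27 = 0.0141279
  stratum 3: (700/4600)²·(1 − 82/700)·1.0²/82 = 0.00024932
  stratum 4: (2150/4600)²·(1 − 286/2150)·1.3²/286 = 0.00111915
V̂(ȳ_st) = 0.0155678
SE(ȳ_st) = √0.0155678 = 0.124771

SE(ȳ_st) ≈ 0.125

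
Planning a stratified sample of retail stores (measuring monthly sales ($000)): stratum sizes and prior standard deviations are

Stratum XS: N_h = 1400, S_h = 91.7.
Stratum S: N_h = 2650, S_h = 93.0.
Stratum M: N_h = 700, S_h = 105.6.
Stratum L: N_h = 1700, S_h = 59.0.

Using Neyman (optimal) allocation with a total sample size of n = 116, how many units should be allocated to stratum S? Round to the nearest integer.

Neyman allocation: n_h = n · N_h S_h / Σ N_i S_i, with n = 116.
  stratum XS: N_h·S_h = 1400·91.7 = 128380.00
  stratum S: N_h·S_h = 2650·93.0 = 246450.00
  stratum M: N_h·S_h = 700·105.6 = 73920.00
  stratum L: N_h·S_h = 1700·59.0 = 100300.00
Σ N_h S_h = 549050.00
n for stratum S = 116·246450.00/549050.00 = 52.068 → 52

52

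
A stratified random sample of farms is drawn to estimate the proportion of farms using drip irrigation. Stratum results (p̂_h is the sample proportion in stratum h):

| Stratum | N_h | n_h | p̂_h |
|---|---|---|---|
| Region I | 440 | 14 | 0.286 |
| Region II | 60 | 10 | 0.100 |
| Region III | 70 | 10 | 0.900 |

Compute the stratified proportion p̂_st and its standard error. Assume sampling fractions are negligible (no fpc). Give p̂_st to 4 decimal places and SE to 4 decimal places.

p̂_st ≈ 0.3418, SE ≈ 0.0981

N = 570; stratum weights W_h = N_h/N.
p̂_st = Σ W_h p̂_h = (440·0.286 + 60·0.100 + 70·0.900)/570 = 0.34182
V̂(p̂_st) = Σ W_h² p̂_h(1−p̂_h)/(n_h−1):
  stratum Region I: (440/570)²·0.286·0.714/13 = 0.00936001
  stratum Region II: (60/570)²·0.100·0.900/9 = 0.000110803
  stratum Region III: (70/570)²·0.900·0.100/9 = 0.000150816
V̂(p̂_st) = 0.00962163; SE = √V̂ = 0.0980899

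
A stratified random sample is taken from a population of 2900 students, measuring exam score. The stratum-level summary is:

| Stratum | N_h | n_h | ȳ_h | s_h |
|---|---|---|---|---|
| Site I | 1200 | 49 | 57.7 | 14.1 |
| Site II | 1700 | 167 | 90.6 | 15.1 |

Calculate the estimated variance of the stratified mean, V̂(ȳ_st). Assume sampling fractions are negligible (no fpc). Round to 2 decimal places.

V̂(ȳ_st) ≈ 1.16

V̂(ȳ_st) = Σ W_h² s_h²/n_h, with W_h = N_h/N and N = 2900:
  stratum Site I: (1200/2900)²·14.1²/49 = 0.694718
  stratum Site II: (1700/2900)²·15.1²/167 = 0.46918
V̂(ȳ_st) = 1.1639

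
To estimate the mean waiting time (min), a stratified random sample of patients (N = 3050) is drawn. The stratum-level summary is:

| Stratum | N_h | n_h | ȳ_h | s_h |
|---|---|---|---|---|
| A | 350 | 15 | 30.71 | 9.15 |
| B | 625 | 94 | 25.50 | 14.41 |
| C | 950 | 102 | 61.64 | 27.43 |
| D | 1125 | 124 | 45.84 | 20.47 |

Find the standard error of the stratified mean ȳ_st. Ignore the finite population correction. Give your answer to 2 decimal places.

SE(ȳ_st) ≈ 1.16

V̂(ȳ_st) = Σ W_h² s_h²/n_h, with W_h = N_h/N and N = 3050:
  stratum A: (350/3050)²·9.15²/15 = 0.0735
  stratum B: (625/3050)²·14.41²/94 = 0.0927599
  stratum C: (950/3050)²·27.43²/102 = 0.715647
  stratum D: (1125/3050)²·20.47²/124 = 0.459747
V̂(ȳ_st) = 1.34165
SE(ȳ_st) = √1.34165 = 1.1583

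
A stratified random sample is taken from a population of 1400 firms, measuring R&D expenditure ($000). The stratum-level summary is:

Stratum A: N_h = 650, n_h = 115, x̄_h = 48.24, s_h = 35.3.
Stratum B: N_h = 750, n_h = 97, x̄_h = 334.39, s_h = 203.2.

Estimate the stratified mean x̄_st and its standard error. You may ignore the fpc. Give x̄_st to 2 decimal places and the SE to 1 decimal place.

x̄_st ≈ 201.53, SE ≈ 11.2

x̄_st = Σ W_h x̄_h = (650·48.24 + 750·334.39)/1400 = 201.53464
V̂(x̄_st) = Σ W_h² s_h²/n_h, with W_h = N_h/N and N = 1400:
  stratum A: (650/1400)²·35.3²/115 = 2.33573
  stratum B: (750/1400)²·203.2²/97 = 122.164
V̂(x̄_st) = 124.499
SE(x̄_st) = √124.499 = 11.1579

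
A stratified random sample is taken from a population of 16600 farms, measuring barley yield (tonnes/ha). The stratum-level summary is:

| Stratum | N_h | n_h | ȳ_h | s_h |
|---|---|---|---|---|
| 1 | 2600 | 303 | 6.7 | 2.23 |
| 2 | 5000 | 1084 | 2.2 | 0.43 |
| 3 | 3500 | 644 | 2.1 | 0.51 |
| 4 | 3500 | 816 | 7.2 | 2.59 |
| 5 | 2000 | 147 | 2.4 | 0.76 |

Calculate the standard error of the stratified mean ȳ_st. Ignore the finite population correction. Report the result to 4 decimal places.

V̂(ȳ_st) = Σ W_h² s_h²/n_h, with W_h = N_h/N and N = 16600:
  stratum 1: (2600/16600)²·2.23²/303 = 0.000402622
  stratum 2: (5000/16600)²·0.43²/1084 = 1.5475e-05
  stratum 3: (3500/16600)²·0.51²/644 = 1.79545e-05
  stratum 4: (3500/16600)²·2.59²/816 = 0.000365451
  stratum 5: (2000/16600)²·0.76²/147 = 5.70366e-05
V̂(ȳ_st) = 0.000858539
SE(ȳ_st) = √0.000858539 = 0.0293008

SE(ȳ_st) ≈ 0.0293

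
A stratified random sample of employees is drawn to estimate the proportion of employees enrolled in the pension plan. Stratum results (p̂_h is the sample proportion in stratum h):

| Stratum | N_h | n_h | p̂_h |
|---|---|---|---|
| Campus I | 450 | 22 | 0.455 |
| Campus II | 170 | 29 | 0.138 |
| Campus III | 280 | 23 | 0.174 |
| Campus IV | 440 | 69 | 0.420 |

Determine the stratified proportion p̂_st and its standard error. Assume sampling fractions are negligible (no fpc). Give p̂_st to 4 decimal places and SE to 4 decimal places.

N = 1340; stratum weights W_h = N_h/N.
p̂_st = Σ W_h p̂_h = (450·0.455 + 170·0.138 + 280·0.174 + 440·0.420)/1340 = 0.34457
V̂(p̂_st) = Σ W_h² p̂_h(1−p̂_h)/(n_h−1):
  stratum Campus I: (450/1340)²·0.455·0.545/21 = 0.00133169
  stratum Campus II: (170/1340)²·0.138·0.862/28 = 6.8378e-05
  stratum Campus III: (280/1340)²·0.174·0.826/22 = 0.000285242
  stratum Campus IV: (440/1340)²·0.420·0.580/68 = 0.000386246
V̂(p̂_st) = 0.00207156; SE = √V̂ = 0.0455144

p̂_st ≈ 0.3446, SE ≈ 0.0455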